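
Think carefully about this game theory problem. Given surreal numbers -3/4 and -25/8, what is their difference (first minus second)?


x = -3/4, y = -25/8
Converting to common denominator: 8
x = -6/8, y = -25/8
x - y = -3/4 - -25/8 = 19/8

19/8


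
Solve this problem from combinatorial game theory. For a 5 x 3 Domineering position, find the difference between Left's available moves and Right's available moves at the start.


Board is 5 x 3 (rows x cols).
Left (vertical) placements: (rows-1) * cols = 4 * 3 = 12
Right (horizontal) placements: rows * (cols-1) = 5 * 2 = 10
Advantage = Left - Right = 12 - 10 = 2

2


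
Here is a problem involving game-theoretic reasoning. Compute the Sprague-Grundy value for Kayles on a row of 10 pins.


Kayles: a move removes 1 or 2 adjacent pins from a contiguous row.
Removing pins from a row of k leaves two independent rows (a, b) with a + b = k - 1 (one pin) or a + b = k - 2 (two pins); an end removal gives a = 0.
By Sprague-Grundy, G(k) = mex{ G(a) XOR G(b) } over all these splits. G(0) = 0.
G(1): splits (0,0):0^0=0 -> mex({0}) = 1
G(2): splits (0,1):0^1=1 (0,0):0^0=0 -> mex({0, 1}) = 2
G(3): splits (0,2):0^2=2 (1,1):1^1=0 (0,1):0^1=1 -> mex({0, 1, 2}) = 3
G(4): splits (0,3):0^3=3 (1,2):1^2=3 (0,2):0^2=2 (1,1):1^1=0 -> mex({0, 2, 3}) = 1
G(5): splits (0,4):0^1=1 (1,3):1^3=2 (2,2):2^2=0 (0,3):0^3=3 (1,2):1^2=3 -> mex({0, 1, 2, 3}) = 4
G(6) = mex({0, 1, 2, 4}) = 3
G(7) = mex({0, 1, 3, 4, 5}) = 2
G(8) = mex({0, 2, 3, 5, 6}) = 1
G(9) = mex({0, 1, 2, 3, 6, 7}) = 4
G(10) = mex({0, 1, 3, 4, 5, 7}) = 2
Therefore G(10) = 2.

2


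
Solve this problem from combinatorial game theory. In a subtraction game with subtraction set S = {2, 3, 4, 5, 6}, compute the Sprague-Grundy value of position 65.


The subtraction set is S = {2, 3, 4, 5, 6}.
G(k) = mex{ G(k - s) : s in S, s <= k }. We compute iteratively: G(0) = 0.
G(1) = mex({}) = 0
G(2) = mex({0}) = 1
G(3) = mex({0}) = 1
G(4) = mex({0, 1}) = 2
G(5) = mex({0, 1}) = 2
G(6) = mex({0, 1, 2}) = 3
G(7) = mex({0, 1, 2}) = 3
G(8) = mex({1, 2, 3}) = 0
G(9) = mex({1, 2, 3}) = 0
G(10) = mex({0, 2, 3}) = 1
G(11) = mex({0, 2, 3}) = 1
G(12) = mex({0, 1, 3}) = 2
G(13) = mex({0, 1, 3}) = 2
Observe that G(8)..G(13) = 0, 0, 1, 1, 2, 2 repeats G(0)..G(5) = 0, 0, 1, 1, 2, 2.
For k >= max(S) = 6, G(k) is determined by the previous 6 values G(k-6)..G(k-1); a window of 6 consecutive values has recurred shifted by 8, so by induction G(k + 8) = G(k) for all k >= 0: the sequence is periodic from the start with period 8.
One period: G(0..7) = 0, 0, 1, 1, 2, 2, 3, 3.
65 mod 8 = 1, so G(65) = G(1) = 0.

0


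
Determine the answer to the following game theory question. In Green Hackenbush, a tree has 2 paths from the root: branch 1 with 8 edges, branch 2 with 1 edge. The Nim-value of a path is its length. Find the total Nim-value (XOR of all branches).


The tree has 2 branches from the ground vertex.
In Green Hackenbush, the Nim-value of a simple path of length k is k.
Branch 1: length 8, Nim-value = 8
Branch 2: length 1, Nim-value = 1
Total Nim-value = XOR of all branch values:
0 XOR 8 = 8
8 XOR 1 = 9
Nim-value of the tree = 9

9


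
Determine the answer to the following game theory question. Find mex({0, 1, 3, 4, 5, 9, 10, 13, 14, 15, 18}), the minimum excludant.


Set = {0, 1, 3, 4, 5, 9, 10, 13, 14, 15, 18}
0 is in the set.
1 is in the set.
2 is NOT in the set. This is the mex.
mex = 2

2


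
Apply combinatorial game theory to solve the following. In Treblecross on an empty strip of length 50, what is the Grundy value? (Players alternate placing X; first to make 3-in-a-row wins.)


Treblecross: place X on empty cells; 3-in-a-row wins.
Playing within two cells of an existing X lets the opponent win at once, so sensible play treats the cells i-2..i+2 around each X as dead. The player left with no safe cell loses, so this is a normal-play take-away game on strips of safe cells.
Placing X at cell i (0-indexed) of a strip of k safe cells leaves independent strips of sizes max(0, i-2) and max(0, k-i-3). Hence G(k) = mex{ G(max(0,i-2)) XOR G(max(0,k-i-3)) : 0 <= i < k }, with G(0) = 0.
G(1): splits (0,0):0^0=0 -> mex({0}) = 1
G(2): splits (0,0):0^0=0 -> mex({0}) = 1
G(3): splits (0,0):0^0=0 -> mex({0}) = 1
G(4): splits (0,1):0^1=1 (0,0):0^0=0 -> mex({0, 1}) = 2
G(5): splits (0,2):0^1=1 (0,1):0^1=1 (0,0):0^0=0 -> mex({0, 1}) = 2
G(6) = mex({1}) = 0
G(7) = mex({0, 1, 2}) = 3
G(8) = mex({0, 1, 2}) = 3
G(9) = mex({0, 2}) = 1
G(10) = mex({0, 2, 3}) = 1
G(11) = mex({0, 3}) = 1
G(12) = mex({1, 3}) = 0
G(13) = mex({0, 1, 2, 3}) = 4
G(14) = mex({0, 1, 2}) = 3
G(15) = mex({0, 1, 2}) = 3
G(16) = mex({0, 1, 2, 4}) = 3
G(17) = mex({0, 1, 3, 4}) = 2
G(18) = mex({0, 1, 3, 4}) = 2
G(19) = mex({0, 1, 3, 5}) = 2
G(20) = mex({0, 1, 2, 3, 5}) = 4
G(21) = mex({0, 1, 2, 3, 5}) = 4
G(22) = mex({1, 2, 6}) = 0
G(23) = mex({0, 1, 2, 3, 4, 6}) = 5
G(24) = mex({0, 1, 2, 3, 4}) = 5
G(25) = mex({0, 1, 3, 4, 7}) = 2
G(26) = mex({0, 1, 3, 4, 5, 7}) = 2
G(27) = mex({0, 1, 3, 5}) = 2
G(28) = mex({0, 1, 2, 5}) = 3
G(29) = mex({0, 1, 2, 4, 5, 6}) = 3
G(30) = mex({1, 2, 4, 6}) = 0
G(31) = mex({0, 1, 2, 3, 4, 6}) = 5
G(32) = mex({1, 2, 3, 4, 7}) = 0
G(33) = mex({0, 3, 7}) = 1
G(34) = mex({0, 2, 3, 5, 7}) = 1
G(35) = mex({0, 2, 3, 5, 6}) = 1
G(36) = mex({0, 1, 2, 5, 6}) = 3
G(37) = mex({0, 1, 2, 4, 5, 6}) = 3
G(38) = mex({0, 1, 2, 4}) = 3
G(39) = mex({0, 1, 2, 3, 4, 7}) = 5
G(40) = mex({0, 1, 2, 3, 4, 5, 7}) = 6
G(41) = mex({0, 1, 2, 3, 5, 7}) = 4
G(42) = mex({0, 1, 2, 3, 5, 6, 7}) = 4
G(43) = mex({0, 2, 3, 5, 6}) = 1
G(44) = mex({1, 2, 3, 4, 5, 6}) = 0
G(45) = mex({0, 1, 2, 3, 4, 6, 7}) = 5
G(46) = mex({0, 1, 2, 3, 4, 7}) = 5
G(47) = mex({0, 1, 2, 3, 4, 5, 7}) = 6
G(48) = mex({0, 1, 2, 3, 4, 5, 7}) = 6
G(49) = mex({0, 1, 3, 4, 5, 7}) = 2
G(50) = mex({0, 1, 2, 3, 4, 5, 6}) = 7
Therefore G(50) = 7.

7


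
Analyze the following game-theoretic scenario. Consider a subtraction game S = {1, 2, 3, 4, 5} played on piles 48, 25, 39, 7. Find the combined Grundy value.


Subtraction set: {1, 2, 3, 4, 5}
For this subtraction set, G(n) = n mod 6 (period = max + 1 = 6).
Pile 1 (size 48): G(48) = 48 mod 6 = 0
Pile 2 (size 25): G(25) = 25 mod 6 = 1
Pile 3 (size 39): G(39) = 39 mod 6 = 3
Pile 4 (size 7): G(7) = 7 mod 6 = 1
Total Grundy value = XOR of all: 0 XOR 1 XOR 3 XOR 1 = 3

3


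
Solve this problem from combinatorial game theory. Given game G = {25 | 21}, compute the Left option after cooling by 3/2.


Original game: {25 | 21} (a switch {a | b} with a > b).
Cooling by t (for t below the temperature (a - b)/2 = 2) taxes each move by t: {a | b} cooled by t is {a - t | b + t}.
Cooling amount: t = 3/2
Cooled Left option: 25 - 3/2 = 47/2
Cooled Right option: 21 + 3/2 = 45/2
Cooled game: {47/2 | 45/2}
Left option = 47/2

47/2


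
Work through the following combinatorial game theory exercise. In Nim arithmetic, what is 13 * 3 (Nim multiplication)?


Nim multiplication is bilinear over XOR: (u XOR v) * w = (u*w) XOR (v*w).
So we split each operand into its bit components and XOR the pairwise Nim products.
13 = 1 + 4 + 8 (as XOR of powers of 2).
3 = 1 + 2 (as XOR of powers of 2).
Using the standard Nim-product table on single bits:
  2*2 = 3,   2*4 = 8,   2*8 = 12,
  4*4 = 6,   4*8 = 11,  8*8 = 13,
and  1*x = x (identity), k*l = l*k (commutative).
Pairwise Nim products:
  1 * 1 = 1
  1 * 2 = 2
  4 * 1 = 4
  4 * 2 = 8
  8 * 1 = 8
  8 * 2 = 12
XOR them: 1 XOR 2 XOR 4 XOR 8 XOR 8 XOR 12 = 11.
Result: 13 * 3 = 11 (in Nim).

11


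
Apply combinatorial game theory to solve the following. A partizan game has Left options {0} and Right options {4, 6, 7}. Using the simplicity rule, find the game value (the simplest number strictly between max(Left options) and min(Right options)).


Left options: {0}, max = 0
Right options: {4, 6, 7}, min = 4
All options are numbers and max(Left) < min(Right), so by the simplicity theorem the value is the simplest (earliest-born) number strictly between 0 and 4.
Integers 1 through 3 all lie strictly between 0 and 4.
Among integers, the simplest (lowest birthday = smallest |n|; 0 is born on day 0, +-n on day n) is 1.
No non-integer in the interval can be simpler: if x is a non-integer in the interval, then floor(x) or ceil(x) also lies in the interval (the interval contains an integer), and both are proper prefixes of x's sign expansion, i.e. born earlier. So the game value is 1.
Game value = 1

1


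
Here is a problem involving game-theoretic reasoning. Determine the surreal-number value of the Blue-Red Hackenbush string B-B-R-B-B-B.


Edges (from ground): B-B-R-B-B-B
By Berlekamp's sign-expansion rule, a Blue-Red Hackenbush stalk has the value of the surreal number whose sign sequence is the edge sequence with B -> + and R -> -.
Sign sequence: ++-+++
Trace the sign expansion in the surreal number tree, starting from 0:
Edge 1: B (sign +) -> bounds (0, +inf), value = 1
Edge 2: B (sign +) -> bounds (1, +inf), value = 2
Edge 3: R (sign -) -> bounds (1, 2), value = 3/2
Edge 4: B (sign +) -> bounds (3/2, 2), value = 7/4
Edge 5: B (sign +) -> bounds (7/4, 2), value = 15/8
Edge 6: B (sign +) -> bounds (15/8, 2), value = 31/16
Game value = 31/16

31/16


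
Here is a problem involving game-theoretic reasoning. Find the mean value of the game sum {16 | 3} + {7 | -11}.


G1 = {16 | 3}, G2 = {7 | -11}
Each is a switch {a | b} with numbers a > b; its mean value is (a + b)/2, and mean value is additive over game sums: m(G1 + G2) = m(G1) + m(G2).
Mean of G1 = (16 + (3))/2 = 19/2 = 19/2
Mean of G2 = (7 + (-11))/2 = -4/2 = -2
Mean of G1 + G2 = 19/2 + -2 = 15/2

15/2


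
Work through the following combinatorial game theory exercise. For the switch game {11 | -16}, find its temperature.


The game is {11 | -16}, a switch {a | b} with numbers a > b.
Cooling {a | b} by t gives {a - t | b + t}, which stops being hot when a - t = b + t, i.e. at t = (a - b)/2. So the temperature of a switch is (a - b)/2.
Temperature = (Left option - Right option) / 2
= (11 - (-16)) / 2
= 27 / 2
= 27/2

27/2


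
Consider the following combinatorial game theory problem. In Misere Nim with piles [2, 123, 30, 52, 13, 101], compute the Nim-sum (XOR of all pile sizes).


We need the XOR (exclusive or) of all pile sizes.
After XOR-ing pile 1 (size 2): 0 XOR 2 = 2
After XOR-ing pile 2 (size 123): 2 XOR 123 = 121
After XOR-ing pile 3 (size 30): 121 XOR 30 = 103
After XOR-ing pile 4 (size 52): 103 XOR 52 = 83
After XOR-ing pile 5 (size 13): 83 XOR 13 = 94
After XOR-ing pile 6 (size 101): 94 XOR 101 = 59
The Nim-value of this position is 59.

59


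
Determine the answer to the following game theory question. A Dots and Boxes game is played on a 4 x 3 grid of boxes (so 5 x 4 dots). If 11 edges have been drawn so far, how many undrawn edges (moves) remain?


Grid: 4 x 3 boxes, i.e. 5 rows and 4 columns of dots.
Horizontal edges: (rows + 1) * cols = 5 * 3 = 15
Vertical edges: rows * (cols + 1) = 4 * 4 = 16
Total edges: 15 + 16 = 31
Edges drawn: 11
Remaining: 31 - 11 = 20

20


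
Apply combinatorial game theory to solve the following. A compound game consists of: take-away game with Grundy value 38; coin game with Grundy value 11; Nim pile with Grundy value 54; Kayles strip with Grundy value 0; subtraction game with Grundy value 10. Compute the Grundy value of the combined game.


By the Sprague-Grundy theorem, the Grundy value of a sum of games is the XOR of individual Grundy values.
take-away game: Grundy value = 38. Running XOR: 0 XOR 38 = 38
coin game: Grundy value = 11. Running XOR: 38 XOR 11 = 45
Nim pile: Grundy value = 54. Running XOR: 45 XOR 54 = 27
Kayles strip: Grundy value = 0. Running XOR: 27 XOR 0 = 27
subtraction game: Grundy value = 10. Running XOR: 27 XOR 10 = 17
The combined Grundy value is 17.

17


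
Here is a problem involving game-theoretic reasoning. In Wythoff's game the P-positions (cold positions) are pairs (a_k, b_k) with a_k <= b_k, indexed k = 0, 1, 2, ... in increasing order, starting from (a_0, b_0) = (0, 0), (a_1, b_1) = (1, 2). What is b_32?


By Wythoff's theorem, a_k = floor(k * phi) and b_k = floor(k * phi^2) = a_k + k, where phi = (1 + sqrt(5))/2 is the golden ratio.
phi = (1 + sqrt(5))/2 = 1.618034
phi^2 = phi + 1 = 2.618034
k = 32
k * phi^2 = 32 * 2.618034 = 83.777088
b_32 = floor(k * phi^2) = 83 (check: a_32 + k = 51 + 32 = 83)

83


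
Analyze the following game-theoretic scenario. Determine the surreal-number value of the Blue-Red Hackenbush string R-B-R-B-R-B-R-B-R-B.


Edges (from ground): R-B-R-B-R-B-R-B-R-B
By Berlekamp's sign-expansion rule, a Blue-Red Hackenbush stalk has the value of the surreal number whose sign sequence is the edge sequence with B -> + and R -> -.
Sign sequence: -+-+-+-+-+
Trace the sign expansion in the surreal number tree, starting from 0:
Edge 1: R (sign -) -> bounds (-inf, 0), value = -1
Edge 2: B (sign +) -> bounds (-1, 0), value = -1/2
Edge 3: R (sign -) -> bounds (-1, -1/2), value = -3/4
Edge 4: B (sign +) -> bounds (-3/4, -1/2), value = -5/8
Edge 5: R (sign -) -> bounds (-3/4, -5/8), value = -11/16
Edge 6: B (sign +) -> bounds (-11/16, -5/8), value = -21/32
Edge 7: R (sign -) -> bounds (-11/16, -21/32), value = -43/64
Edge 8: B (sign +) -> bounds (-43/64, -21/32), value = -85/128
Edge 9: R (sign -) -> bounds (-43/64, -85/128), value = -171/256
Edge 10: B (sign +) -> bounds (-171/256, -85/128), value = -341/512
Game value = -341/512

-341/512


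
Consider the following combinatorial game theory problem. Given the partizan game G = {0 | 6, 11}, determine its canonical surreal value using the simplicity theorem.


Left options: {0}, max = 0
Right options: {6, 11}, min = 6
All options are numbers and max(Left) < min(Right), so by the simplicity theorem the value is the simplest (earliest-born) number strictly between 0 and 6.
Integers 1 through 5 all lie strictly between 0 and 6.
Among integers, the simplest (lowest birthday = smallest |n|; 0 is born on day 0, +-n on day n) is 1.
No non-integer in the interval can be simpler: if x is a non-integer in the interval, then floor(x) or ceil(x) also lies in the interval (the interval contains an integer), and both are proper prefixes of x's sign expansion, i.e. born earlier. So the game value is 1.
Game value = 1

1


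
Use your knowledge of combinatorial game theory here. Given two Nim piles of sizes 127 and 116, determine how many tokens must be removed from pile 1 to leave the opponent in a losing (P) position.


Piles: 127 and 116
Current XOR: 127 XOR 116 = 11 (non-zero, so this is an N-position).
To make the XOR zero, we need to find a move that balances the piles.
For pile 1 (size 127): target = 127 XOR 11 = 116
We reduce pile 1 from 127 to 116.
Tokens removed: 127 - 116 = 11
Verification: 116 XOR 116 = 0

11


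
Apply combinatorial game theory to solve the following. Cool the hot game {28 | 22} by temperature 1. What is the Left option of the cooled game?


Original game: {28 | 22} (a switch {a | b} with a > b).
Cooling by t (for t below the temperature (a - b)/2 = 3) taxes each move by t: {a | b} cooled by t is {a - t | b + t}.
Cooling amount: t = 1
Cooled Left option: 28 - 1 = 27
Cooled Right option: 22 + 1 = 23
Cooled game: {27 | 23}
Left option = 27

27


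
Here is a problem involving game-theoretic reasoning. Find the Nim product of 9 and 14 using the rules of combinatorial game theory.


Nim multiplication is bilinear over XOR: (u XOR v) * w = (u*w) XOR (v*w).
So we split each operand into its bit components and XOR the pairwise Nim products.
9 = 1 + 8 (as XOR of powers of 2).
14 = 2 + 4 + 8 (as XOR of powers of 2).
Using the standard Nim-product table on single bits:
  2*2 = 3,   2*4 = 8,   2*8 = 12,
  4*4 = 6,   4*8 = 11,  8*8 = 13,
and  1*x = x (identity), k*l = l*k (commutative).
Pairwise Nim products:
  1 * 2 = 2
  1 * 4 = 4
  1 * 8 = 8
  8 * 2 = 12
  8 * 4 = 11
  8 * 8 = 13
XOR them: 2 XOR 4 XOR 8 XOR 12 XOR 11 XOR 13 = 4.
Result: 9 * 14 = 4 (in Nim).

4


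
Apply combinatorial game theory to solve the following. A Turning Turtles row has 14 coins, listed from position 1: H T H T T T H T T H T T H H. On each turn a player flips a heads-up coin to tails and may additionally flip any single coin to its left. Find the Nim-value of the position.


Coins: H T H T T T H T T H T T H H
Key fact: a single head at position k behaves exactly like a Nim heap of size k (turning it to T and optionally flipping a coin at j < k corresponds to moving the heap from k to j, or to 0), and heads combine as a disjunctive sum (two heads at the same place would cancel, matching j XOR j = 0). So the Nim-value is the XOR of the 1-indexed positions of the heads.
Face-up positions (1-indexed): [1, 3, 7, 10, 13, 14]
XOR 0 with 1: 0 XOR 1 = 1
XOR 1 with 3: 1 XOR 3 = 2
XOR 2 with 7: 2 XOR 7 = 5
XOR 5 with 10: 5 XOR 10 = 15
XOR 15 with 13: 15 XOR 13 = 2
XOR 2 with 14: 2 XOR 14 = 12
Nim-value = 12

12


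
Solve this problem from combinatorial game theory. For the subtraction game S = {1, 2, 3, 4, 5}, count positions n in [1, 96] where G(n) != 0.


Subtraction set S = {1, 2, 3, 4, 5}, so G(n) = n mod 6.
G(n) = 0 when n is a multiple of 6.
Multiples of 6 in [1, 96]: 16
N-positions (nonzero Grundy) = 96 - 16 = 80

80


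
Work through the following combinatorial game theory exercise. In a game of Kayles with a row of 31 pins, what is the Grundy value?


Kayles: a move removes 1 or 2 adjacent pins from a contiguous row.
Removing pins from a row of k leaves two independent rows (a, b) with a + b = k - 1 (one pin) or a + b = k - 2 (two pins); an end removal gives a = 0.
By Sprague-Grundy, G(k) = mex{ G(a) XOR G(b) } over all these splits. G(0) = 0.
G(1): splits (0,0):0^0=0 -> mex({0}) = 1
G(2): splits (0,1):0^1=1 (0,0):0^0=0 -> mex({0, 1}) = 2
G(3): splits (0,2):0^2=2 (1,1):1^1=0 (0,1):0^1=1 -> mex({0, 1, 2}) = 3
G(4): splits (0,3):0^3=3 (1,2):1^2=3 (0,2):0^2=2 (1,1):1^1=0 -> mex({0, 2, 3}) = 1
G(5): splits (0,4):0^1=1 (1,3):1^3=2 (2,2):2^2=0 (0,3):0^3=3 (1,2):1^2=3 -> mex({0, 1, 2, 3}) = 4
G(6) = mex({0, 1, 2, 4}) = 3
G(7) = mex({0, 1, 3, 4, 5}) = 2
G(8) = mex({0, 2, 3, 5, 6}) = 1
G(9) = mex({0, 1, 2, 3, 6, 7}) = 4
G(10) = mex({0, 1, 3, 4, 5, 7}) = 2
G(11) = mex({0, 1, 2, 3, 4, 5}) = 6
G(12) = mex({0, 1, 2, 3, 5, 6, 7}) = 4
G(13) = mex({0, 2, 3, 4, 6, 7}) = 1
G(14) = mex({0, 1, 4, 5, 6, 7}) = 2
G(15) = mex({0, 1, 2, 3, 4, 5, 6}) = 7
G(16) = mex({0, 2, 3, 5, 6, 7}) = 1
G(17) = mex({0, 1, 2, 3, 5, 6, 7}) = 4
G(18) = mex({0, 1, 2, 4, 5, 6}) = 3
G(19) = mex({0, 1, 3, 4, 5, 7}) = 2
G(20) = mex({0, 2, 3, 4, 5, 6, 7}) = 1
G(21) = mex({0, 1, 2, 3, 5, 6, 7}) = 4
G(22) = mex({0, 1, 2, 3, 4, 5, 7}) = 6
G(23) = mex({0, 1, 2, 3, 4, 5, 6}) = 7
G(24) = mex({0, 1, 2, 3, 5, 6, 7}) = 4
G(25) = mex({0, 2, 3, 4, 6, 7}) = 1
G(26) = mex({0, 1, 3, 4, 5, 6, 7}) = 2
G(27) = mex({0, 1, 2, 3, 4, 5, 6, 7}) = 8
G(28) = mex({0, 1, 2, 3, 4, 6, 7, 8}) = 5
G(29) = mex({0, 1, 2, 3, 5, 6, 7, 8, 9}) = 4
G(30) = mex({0, 1, 2, 3, 4, 5, 6, 9, 10}) = 7
G(31) = mex({0, 1, 3, 4, 5, 7, 10, 11}) = 2
Therefore G(31) = 2.

2


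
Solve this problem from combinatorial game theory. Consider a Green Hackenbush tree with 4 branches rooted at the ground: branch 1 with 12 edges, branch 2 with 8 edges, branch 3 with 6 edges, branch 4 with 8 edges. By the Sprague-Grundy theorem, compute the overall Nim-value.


The tree has 4 branches from the ground vertex.
In Green Hackenbush, the Nim-value of a simple path of length k is k.
Branch 1: length 12, Nim-value = 12
Branch 2: length 8, Nim-value = 8
Branch 3: length 6, Nim-value = 6
Branch 4: length 8, Nim-value = 8
Total Nim-value = XOR of all branch values:
0 XOR 12 = 12
12 XOR 8 = 4
4 XOR 6 = 2
2 XOR 8 = 10
Nim-value of the tree = 10

10


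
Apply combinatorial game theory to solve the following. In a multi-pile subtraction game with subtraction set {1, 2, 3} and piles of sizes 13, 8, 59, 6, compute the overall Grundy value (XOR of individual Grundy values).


Subtraction set: {1, 2, 3}
For this subtraction set, G(n) = n mod 4 (period = max + 1 = 4).
Pile 1 (size 13): G(13) = 13 mod 4 = 1
Pile 2 (size 8): G(8) = 8 mod 4 = 0
Pile 3 (size 59): G(59) = 59 mod 4 = 3
Pile 4 (size 6): G(6) = 6 mod 4 = 2
Total Grundy value = XOR of all: 1 XOR 0 XOR 3 XOR 2 = 0

0


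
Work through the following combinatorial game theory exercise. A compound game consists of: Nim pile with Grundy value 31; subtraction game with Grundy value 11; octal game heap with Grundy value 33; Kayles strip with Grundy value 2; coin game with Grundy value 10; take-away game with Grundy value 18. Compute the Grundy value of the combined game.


By the Sprague-Grundy theorem, the Grundy value of a sum of games is the XOR of individual Grundy values.
Nim pile: Grundy value = 31. Running XOR: 0 XOR 31 = 31
subtraction game: Grundy value = 11. Running XOR: 31 XOR 11 = 20
octal game heap: Grundy value = 33. Running XOR: 20 XOR 33 = 53
Kayles strip: Grundy value = 2. Running XOR: 53 XOR 2 = 55
coin game: Grundy value = 10. Running XOR: 55 XOR 10 = 61
take-away game: Grundy value = 18. Running XOR: 61 XOR 18 = 47
The combined Grundy value is 47.

47


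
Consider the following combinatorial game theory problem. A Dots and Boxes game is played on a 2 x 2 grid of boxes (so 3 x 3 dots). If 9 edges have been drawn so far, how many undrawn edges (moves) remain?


Grid: 2 x 2 boxes, i.e. 3 rows and 3 columns of dots.
Horizontal edges: (rows + 1) * cols = 3 * 2 = 6
Vertical edges: rows * (cols + 1) = 2 * 3 = 6
Total edges: 6 + 6 = 12
Edges drawn: 9
Remaining: 12 - 9 = 3

3


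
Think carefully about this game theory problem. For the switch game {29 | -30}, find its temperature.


The game is {29 | -30}, a switch {a | b} with numbers a > b.
Cooling {a | b} by t gives {a - t | b + t}, which stops being hot when a - t = b + t, i.e. at t = (a - b)/2. So the temperature of a switch is (a - b)/2.
Temperature = (Left option - Right option) / 2
= (29 - (-30)) / 2
= 59 / 2
= 59/2

59/2


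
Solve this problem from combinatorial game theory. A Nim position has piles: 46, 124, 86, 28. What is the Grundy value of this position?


We need the XOR (exclusive or) of all pile sizes.
After XOR-ing pile 1 (size 46): 0 XOR 46 = 46
After XOR-ing pile 2 (size 124): 46 XOR 124 = 82
After XOR-ing pile 3 (size 86): 82 XOR 86 = 4
After XOR-ing pile 4 (size 28): 4 XOR 28 = 24
The Nim-value of this position is 24.

24


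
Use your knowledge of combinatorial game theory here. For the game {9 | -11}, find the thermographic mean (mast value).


Game = {9 | -11}, a switch {a | b} with numbers a > b.
Its thermograph has left wall a - t and right wall b + t, which meet at t = (a - b)/2, where both equal (a + b)/2. So the mast (mean value) is at (a + b)/2.
Mean = (9 + (-11))/2 = -2/2 = -1

-1


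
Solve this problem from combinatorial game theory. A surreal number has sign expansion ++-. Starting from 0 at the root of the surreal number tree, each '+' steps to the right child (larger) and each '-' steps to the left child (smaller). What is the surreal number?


Sign expansion: ++-
Rule: track bounds (lo, hi), initially (-inf, +inf). On '+', the current value becomes lo and we move to the simplest number in (value, hi): value + 1 if hi = +inf, otherwise the midpoint (value + hi)/2. On '-', the current value becomes hi and we move to value - 1 if lo = -inf, otherwise the midpoint (lo + value)/2.
Start at 0.
Step 1: sign = +, move right. Bounds: (0, +inf). Value = 1
Step 2: sign = +, move right. Bounds: (1, +inf). Value = 2
Step 3: sign = -, move left. Bounds: (1, 2). Value = 3/2
The surreal number with sign expansion ++- is 3/2.

3/2


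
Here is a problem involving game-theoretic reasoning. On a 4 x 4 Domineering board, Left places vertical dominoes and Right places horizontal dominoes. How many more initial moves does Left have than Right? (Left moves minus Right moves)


Board is 4 x 4 (rows x cols).
Left (vertical) placements: (rows-1) * cols = 3 * 4 = 12
Right (horizontal) placements: rows * (cols-1) = 4 * 3 = 12
Advantage = Left - Right = 12 - 12 = 0

0


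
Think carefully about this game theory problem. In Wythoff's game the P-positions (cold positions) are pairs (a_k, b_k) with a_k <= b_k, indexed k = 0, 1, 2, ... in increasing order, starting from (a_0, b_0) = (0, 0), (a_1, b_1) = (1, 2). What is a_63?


By Wythoff's theorem, a_k = floor(k * phi) and b_k = floor(k * phi^2) = a_k + k, where phi = (1 + sqrt(5))/2 is the golden ratio.
phi = (1 + sqrt(5))/2 = 1.618034
k = 63
k * phi = 63 * 1.618034 = 101.936141
a_63 = floor(k * phi) = 101

101


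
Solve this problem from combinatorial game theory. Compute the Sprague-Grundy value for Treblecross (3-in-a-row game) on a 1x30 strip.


Treblecross: place X on empty cells; 3-in-a-row wins.
Playing within two cells of an existing X lets the opponent win at once, so sensible play treats the cells i-2..i+2 around each X as dead. The player left with no safe cell loses, so this is a normal-play take-away game on strips of safe cells.
Placing X at cell i (0-indexed) of a strip of k safe cells leaves independent strips of sizes max(0, i-2) and max(0, k-i-3). Hence G(k) = mex{ G(max(0,i-2)) XOR G(max(0,k-i-3)) : 0 <= i < k }, with G(0) = 0.
G(1): splits (0,0):0^0=0 -> mex({0}) = 1
G(2): splits (0,0):0^0=0 -> mex({0}) = 1
G(3): splits (0,0):0^0=0 -> mex({0}) = 1
G(4): splits (0,1):0^1=1 (0,0):0^0=0 -> mex({0, 1}) = 2
G(5): splits (0,2):0^1=1 (0,1):0^1=1 (0,0):0^0=0 -> mex({0, 1}) = 2
G(6) = mex({1}) = 0
G(7) = mex({0, 1, 2}) = 3
G(8) = mex({0, 1, 2}) = 3
G(9) = mex({0, 2}) = 1
G(10) = mex({0, 2, 3}) = 1
G(11) = mex({0, 3}) = 1
G(12) = mex({1, 3}) = 0
G(13) = mex({0, 1, 2, 3}) = 4
G(14) = mex({0, 1, 2}) = 3
G(15) = mex({0, 1, 2}) = 3
G(16) = mex({0, 1, 2, 4}) = 3
G(17) = mex({0, 1, 3, 4}) = 2
G(18) = mex({0, 1, 3, 4}) = 2
G(19) = mex({0, 1, 3, 5}) = 2
G(20) = mex({0, 1, 2, 3, 5}) = 4
G(21) = mex({0, 1, 2, 3, 5}) = 4
G(22) = mex({1, 2, 6}) = 0
G(23) = mex({0, 1, 2, 3, 4, 6}) = 5
G(24) = mex({0, 1, 2, 3, 4}) = 5
G(25) = mex({0, 1, 3, 4, 7}) = 2
G(26) = mex({0, 1, 3, 4, 5, 7}) = 2
G(27) = mex({0, 1, 3, 5}) = 2
G(28) = mex({0, 1, 2, 5}) = 3
G(29) = mex({0, 1, 2, 4, 5, 6}) = 3
G(30) = mex({1, 2, 4, 6}) = 0
Therefore G(30) = 0.

0


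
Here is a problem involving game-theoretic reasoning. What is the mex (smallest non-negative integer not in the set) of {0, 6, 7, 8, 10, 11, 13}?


Set = {0, 6, 7, 8, 10, 11, 13}
0 is in the set.
1 is NOT in the set. This is the mex.
mex = 1

1


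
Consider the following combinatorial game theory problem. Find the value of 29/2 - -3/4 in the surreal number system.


x = 29/2, y = -3/4
Converting to common denominator: 4
x = 58/4, y = -3/4
x - y = 29/2 - -3/4 = 61/4

61/4


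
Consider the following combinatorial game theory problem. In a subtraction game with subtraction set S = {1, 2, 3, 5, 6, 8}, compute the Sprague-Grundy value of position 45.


The subtraction set is S = {1, 2, 3, 5, 6, 8}.
G(k) = mex{ G(k - s) : s in S, s <= k }. We compute iteratively: G(0) = 0.
G(1) = mex({0}) = 1
G(2) = mex({0, 1}) = 2
G(3) = mex({0, 1, 2}) = 3
G(4) = mex({1, 2, 3}) = 0
G(5) = mex({0, 2, 3}) = 1
G(6) = mex({0, 1, 3}) = 2
G(7) = mex({0, 1, 2}) = 3
G(8) = mex({0, 1, 2, 3}) = 4
G(9) = mex({0, 1, 2, 3, 4}) = 5
G(10) = mex({0, 1, 2, 3, 4, 5}) = 6
G(11) = mex({1, 2, 3, 4, 5, 6}) = 0
G(12) = mex({0, 2, 3, 5, 6}) = 1
G(13) = mex({0, 1, 3, 4, 6}) = 2
G(14) = mex({0, 1, 2, 4, 5}) = 3
G(15) = mex({1, 2, 3, 5, 6}) = 0
G(16) = mex({0, 2, 3, 4, 6}) = 1
G(17) = mex({0, 1, 3, 5}) = 2
G(18) = mex({0, 1, 2, 6}) = 3
Observe that G(11)..G(18) = 0, 1, 2, 3, 0, 1, 2, 3 repeats G(0)..G(7) = 0, 1, 2, 3, 0, 1, 2, 3.
For k >= max(S) = 8, G(k) is determined by the previous 8 values G(k-8)..G(k-1); a window of 8 consecutive values has recurred shifted by 11, so by induction G(k + 11) = G(k) for all k >= 0: the sequence is periodic from the start with period 11.
One period: G(0..10) = 0, 1, 2, 3, 0, 1, 2, 3, 4, 5, 6.
45 mod 11 = 1, so G(45) = G(1) = 1.

1


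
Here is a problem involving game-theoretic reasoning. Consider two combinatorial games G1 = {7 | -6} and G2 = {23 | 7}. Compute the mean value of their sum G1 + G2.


G1 = {7 | -6}, G2 = {23 | 7}
Each is a switch {a | b} with numbers a > b; its mean value is (a + b)/2, and mean value is additive over game sums: m(G1 + G2) = m(G1) + m(G2).
Mean of G1 = (7 + (-6))/2 = 1/2 = 1/2
Mean of G2 = (23 + (7))/2 = 30/2 = 15
Mean of G1 + G2 = 1/2 + 15 = 31/2

31/2


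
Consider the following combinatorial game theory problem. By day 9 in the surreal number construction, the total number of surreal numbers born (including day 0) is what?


Day 0: {|} = 0 is born. Count = 1.
Day n: the number of surreal numbers born by day n is 2^(n+1) - 1.
By day 0: 2^1 - 1 = 1
By day 1: 2^2 - 1 = 3
By day 2: 2^3 - 1 = 7
By day 3: 2^4 - 1 = 15
By day 4: 2^5 - 1 = 31
By day 5: 2^6 - 1 = 63
By day 6: 2^7 - 1 = 127
By day 7: 2^8 - 1 = 255
By day 8: 2^9 - 1 = 511
By day 9: 2^10 - 1 = 1023
By day 9: 1023 surreal numbers.

1023


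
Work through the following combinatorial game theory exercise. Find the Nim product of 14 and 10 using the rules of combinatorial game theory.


Nim multiplication is bilinear over XOR: (u XOR v) * w = (u*w) XOR (v*w).
So we split each operand into its bit components and XOR the pairwise Nim products.
14 = 2 + 4 + 8 (as XOR of powers of 2).
10 = 2 + 8 (as XOR of powers of 2).
Using the standard Nim-product table on single bits:
  2*2 = 3,   2*4 = 8,   2*8 = 12,
  4*4 = 6,   4*8 = 11,  8*8 = 13,
and  1*x = x (identity), k*l = l*k (commutative).
Pairwise Nim products:
  2 * 2 = 3
  2 * 8 = 12
  4 * 2 = 8
  4 * 8 = 11
  8 * 2 = 12
  8 * 8 = 13
XOR them: 3 XOR 12 XOR 8 XOR 11 XOR 12 XOR 13 = 13.
Result: 14 * 10 = 13 (in Nim).

13


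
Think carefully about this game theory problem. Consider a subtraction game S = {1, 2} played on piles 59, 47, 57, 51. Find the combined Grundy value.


Subtraction set: {1, 2}
For this subtraction set, G(n) = n mod 3 (period = max + 1 = 3).
Pile 1 (size 59): G(59) = 59 mod 3 = 2
Pile 2 (size 47): G(47) = 47 mod 3 = 2
Pile 3 (size 57): G(57) = 57 mod 3 = 0
Pile 4 (size 51): G(51) = 51 mod 3 = 0
Total Grundy value = XOR of all: 2 XOR 2 XOR 0 XOR 0 = 0

0


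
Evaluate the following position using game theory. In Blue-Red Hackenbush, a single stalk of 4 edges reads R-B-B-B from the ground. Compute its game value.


Edges (from ground): R-B-B-B
By Berlekamp's sign-expansion rule, a Blue-Red Hackenbush stalk has the value of the surreal number whose sign sequence is the edge sequence with B -> + and R -> -.
Sign sequence: -+++
Trace the sign expansion in the surreal number tree, starting from 0:
Edge 1: R (sign -) -> bounds (-inf, 0), value = -1
Edge 2: B (sign +) -> bounds (-1, 0), value = -1/2
Edge 3: B (sign +) -> bounds (-1/2, 0), value = -1/4
Edge 4: B (sign +) -> bounds (-1/4, 0), value = -1/8
Game value = -1/8

-1/8


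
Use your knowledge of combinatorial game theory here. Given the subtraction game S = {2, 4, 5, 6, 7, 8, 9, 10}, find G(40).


The subtraction set is S = {2, 4, 5, 6, 7, 8, 9, 10}.
G(k) = mex{ G(k - s) : s in S, s <= k }. We compute iteratively: G(0) = 0.
G(1) = mex({}) = 0
G(2) = mex({0}) = 1
G(3) = mex({0}) = 1
G(4) = mex({0, 1}) = 2
G(5) = mex({0, 1}) = 2
G(6) = mex({0, 1, 2}) = 3
G(7) = mex({0, 1, 2}) = 3
G(8) = mex({0, 1, 2, 3}) = 4
G(9) = mex({0, 1, 2, 3}) = 4
G(10) = mex({0, 1, 2, 3, 4}) = 5
G(11) = mex({0, 1, 2, 3, 4}) = 5
G(12) = mex({1, 2, 3, 4, 5}) = 0
G(13) = mex({1, 2, 3, 4, 5}) = 0
G(14) = mex({0, 2, 3, 4, 5}) = 1
G(15) = mex({0, 2, 3, 4, 5}) = 1
G(16) = mex({0, 1, 3, 4, 5}) = 2
G(17) = mex({0, 1, 3, 4, 5}) = 2
G(18) = mex({0, 1, 2, 4, 5}) = 3
G(19) = mex({0, 1, 2, 4, 5}) = 3
G(20) = mex({0, 1, 2, 3, 5}) = 4
G(21) = mex({0, 1, 2, 3, 5}) = 4
Observe that G(12)..G(21) = 0, 0, 1, 1, 2, 2, 3, 3, 4, 4 repeats G(0)..G(9) = 0, 0, 1, 1, 2, 2, 3, 3, 4, 4.
For k >= max(S) = 10, G(k) is determined by the previous 10 values G(k-10)..G(k-1); a window of 10 consecutive values has recurred shifted by 12, so by induction G(k + 12) = G(k) for all k >= 0: the sequence is periodic from the start with period 12.
One period: G(0..11) = 0, 0, 1, 1, 2, 2, 3, 3, 4, 4, 5, 5.
40 mod 12 = 4, so G(40) = G(4) = 2.

2


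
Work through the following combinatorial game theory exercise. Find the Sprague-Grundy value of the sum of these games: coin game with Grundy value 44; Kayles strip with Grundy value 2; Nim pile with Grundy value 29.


By the Sprague-Grundy theorem, the Grundy value of a sum of games is the XOR of individual Grundy values.
coin game: Grundy value = 44. Running XOR: 0 XOR 44 = 44
Kayles strip: Grundy value = 2. Running XOR: 44 XOR 2 = 46
Nim pile: Grundy value = 29. Running XOR: 46 XOR 29 = 51
The combined Grundy value is 51.

51


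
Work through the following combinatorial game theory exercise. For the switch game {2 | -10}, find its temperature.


The game is {2 | -10}, a switch {a | b} with numbers a > b.
Cooling {a | b} by t gives {a - t | b + t}, which stops being hot when a - t = b + t, i.e. at t = (a - b)/2. So the temperature of a switch is (a - b)/2.
Temperature = (Left option - Right option) / 2
= (2 - (-10)) / 2
= 12 / 2
= 6

6


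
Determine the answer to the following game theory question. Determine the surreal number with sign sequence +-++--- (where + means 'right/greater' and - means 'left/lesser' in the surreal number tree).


Sign expansion: +-++---
Rule: track bounds (lo, hi), initially (-inf, +inf). On '+', the current value becomes lo and we move to the simplest number in (value, hi): value + 1 if hi = +inf, otherwise the midpoint (value + hi)/2. On '-', the current value becomes hi and we move to value - 1 if lo = -inf, otherwise the midpoint (lo + value)/2.
Start at 0.
Step 1: sign = +, move right. Bounds: (0, +inf). Value = 1
Step 2: sign = -, move left. Bounds: (0, 1). Value = 1/2
Step 3: sign = +, move right. Bounds: (1/2, 1). Value = 3/4
Step 4: sign = +, move right. Bounds: (3/4, 1). Value = 7/8
Step 5: sign = -, move left. Bounds: (3/4, 7/8). Value = 13/16
Step 6: sign = -, move left. Bounds: (3/4, 13/16). Value = 25/32
Step 7: sign = -, move left. Bounds: (3/4, 25/32). Value = 49/64
The surreal number with sign expansion +-++--- is 49/64.

49/64


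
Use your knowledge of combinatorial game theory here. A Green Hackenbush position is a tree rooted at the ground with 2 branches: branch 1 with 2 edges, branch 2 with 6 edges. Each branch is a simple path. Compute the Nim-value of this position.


The tree has 2 branches from the ground vertex.
In Green Hackenbush, the Nim-value of a simple path of length k is k.
Branch 1: length 2, Nim-value = 2
Branch 2: length 6, Nim-value = 6
Total Nim-value = XOR of all branch values:
0 XOR 2 = 2
2 XOR 6 = 4
Nim-value of the tree = 4

4


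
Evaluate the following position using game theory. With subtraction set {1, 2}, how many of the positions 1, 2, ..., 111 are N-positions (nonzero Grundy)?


Subtraction set S = {1, 2}, so G(n) = n mod 3.
G(n) = 0 when n is a multiple of 3.
Multiples of 3 in [1, 111]: 37
N-positions (nonzero Grundy) = 111 - 37 = 74

74


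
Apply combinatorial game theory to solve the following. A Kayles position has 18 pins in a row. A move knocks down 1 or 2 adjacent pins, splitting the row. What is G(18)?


Kayles: a move removes 1 or 2 adjacent pins from a contiguous row.
Removing pins from a row of k leaves two independent rows (a, b) with a + b = k - 1 (one pin) or a + b = k - 2 (two pins); an end removal gives a = 0.
By Sprague-Grundy, G(k) = mex{ G(a) XOR G(b) } over all these splits. G(0) = 0.
G(1): splits (0,0):0^0=0 -> mex({0}) = 1
G(2): splits (0,1):0^1=1 (0,0):0^0=0 -> mex({0, 1}) = 2
G(3): splits (0,2):0^2=2 (1,1):1^1=0 (0,1):0^1=1 -> mex({0, 1, 2}) = 3
G(4): splits (0,3):0^3=3 (1,2):1^2=3 (0,2):0^2=2 (1,1):1^1=0 -> mex({0, 2, 3}) = 1
G(5): splits (0,4):0^1=1 (1,3):1^3=2 (2,2):2^2=0 (0,3):0^3=3 (1,2):1^2=3 -> mex({0, 1, 2, 3}) = 4
G(6) = mex({0, 1, 2, 4}) = 3
G(7) = mex({0, 1, 3, 4, 5}) = 2
G(8) = mex({0, 2, 3, 5, 6}) = 1
G(9) = mex({0, 1, 2, 3, 6, 7}) = 4
G(10) = mex({0, 1, 3, 4, 5, 7}) = 2
G(11) = mex({0, 1, 2, 3, 4, 5}) = 6
G(12) = mex({0, 1, 2, 3, 5, 6, 7}) = 4
G(13) = mex({0, 2, 3, 4, 6, 7}) = 1
G(14) = mex({0, 1, 4, 5, 6, 7}) = 2
G(15) = mex({0, 1, 2, 3, 4, 5, 6}) = 7
G(16) = mex({0, 2, 3, 5, 6, 7}) = 1
G(17) = mex({0, 1, 2, 3, 5, 6, 7}) = 4
G(18) = mex({0, 1, 2, 4, 5, 6}) = 3
Therefore G(18) = 3.

3


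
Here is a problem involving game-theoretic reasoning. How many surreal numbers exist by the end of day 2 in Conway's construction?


Day 0: {|} = 0 is born. Count = 1.
Day n: the number of surreal numbers born by day n is 2^(n+1) - 1.
By day 0: 2^1 - 1 = 1
By day 1: 2^2 - 1 = 3
By day 2: 2^3 - 1 = 7
By day 2: 7 surreal numbers.

7


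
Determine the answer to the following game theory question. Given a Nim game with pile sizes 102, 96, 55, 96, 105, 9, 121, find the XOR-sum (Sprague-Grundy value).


We need the XOR (exclusive or) of all pile sizes.
After XOR-ing pile 1 (size 102): 0 XOR 102 = 102
After XOR-ing pile 2 (size 96): 102 XOR 96 = 6
After XOR-ing pile 3 (size 55): 6 XOR 55 = 49
After XOR-ing pile 4 (size 96): 49 XOR 96 = 81
After XOR-ing pile 5 (size 105): 81 XOR 105 = 56
After XOR-ing pile 6 (size 9): 56 XOR 9 = 49
After XOR-ing pile 7 (size 121): 49 XOR 121 = 72
The Nim-value of this position is 72.

72


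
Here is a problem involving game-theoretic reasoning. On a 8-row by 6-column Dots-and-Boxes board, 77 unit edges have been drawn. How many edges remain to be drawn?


Grid: 8 x 6 boxes, i.e. 9 rows and 7 columns of dots.
Horizontal edges: (rows + 1) * cols = 9 * 6 = 54
Vertical edges: rows * (cols + 1) = 8 * 7 = 56
Total edges: 54 + 56 = 110
Edges drawn: 77
Remaining: 110 - 77 = 33

33


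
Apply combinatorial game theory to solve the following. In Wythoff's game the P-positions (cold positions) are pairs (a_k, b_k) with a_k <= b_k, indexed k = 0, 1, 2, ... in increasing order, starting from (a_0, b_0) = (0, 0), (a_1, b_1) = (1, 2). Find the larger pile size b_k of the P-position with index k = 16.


By Wythoff's theorem, a_k = floor(k * phi) and b_k = floor(k * phi^2) = a_k + k, where phi = (1 + sqrt(5))/2 is the golden ratio.
phi = (1 + sqrt(5))/2 = 1.618034
phi^2 = phi + 1 = 2.618034
k = 16
k * phi^2 = 16 * 2.618034 = 41.888544
b_16 = floor(k * phi^2) = 41 (check: a_16 + k = 25 + 16 = 41)

41


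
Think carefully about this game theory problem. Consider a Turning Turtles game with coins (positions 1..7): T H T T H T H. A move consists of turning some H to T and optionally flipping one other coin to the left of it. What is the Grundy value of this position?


Coins: T H T T H T H
Key fact: a single head at position k behaves exactly like a Nim heap of size k (turning it to T and optionally flipping a coin at j < k corresponds to moving the heap from k to j, or to 0), and heads combine as a disjunctive sum (two heads at the same place would cancel, matching j XOR j = 0). So the Nim-value is the XOR of the 1-indexed positions of the heads.
Face-up positions (1-indexed): [2, 5, 7]
XOR 0 with 2: 0 XOR 2 = 2
XOR 2 with 5: 2 XOR 5 = 7
XOR 7 with 7: 7 XOR 7 = 0
Nim-value = 0

0


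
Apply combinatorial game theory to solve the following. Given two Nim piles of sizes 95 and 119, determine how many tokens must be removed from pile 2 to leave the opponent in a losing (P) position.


Piles: 95 and 119
Current XOR: 95 XOR 119 = 40 (non-zero, so this is an N-position).
To make the XOR zero, we need to find a move that balances the piles.
For pile 2 (size 119): target = 119 XOR 40 = 95
We reduce pile 2 from 119 to 95.
Tokens removed: 119 - 95 = 24
Verification: 95 XOR 95 = 0

24


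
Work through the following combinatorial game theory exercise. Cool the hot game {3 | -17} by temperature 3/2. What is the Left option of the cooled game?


Original game: {3 | -17} (a switch {a | b} with a > b).
Cooling by t (for t below the temperature (a - b)/2 = 10) taxes each move by t: {a | b} cooled by t is {a - t | b + t}.
Cooling amount: t = 3/2
Cooled Left option: 3 - 3/2 = 3/2
Cooled Right option: -17 + 3/2 = -31/2
Cooled game: {3/2 | -31/2}
Left option = 3/2

3/2


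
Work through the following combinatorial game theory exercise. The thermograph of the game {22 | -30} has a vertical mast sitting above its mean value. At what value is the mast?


Game = {22 | -30}, a switch {a | b} with numbers a > b.
Its thermograph has left wall a - t and right wall b + t, which meet at t = (a - b)/2, where both equal (a + b)/2. So the mast (mean value) is at (a + b)/2.
Mean = (22 + (-30))/2 = -8/2 = -4

-4
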